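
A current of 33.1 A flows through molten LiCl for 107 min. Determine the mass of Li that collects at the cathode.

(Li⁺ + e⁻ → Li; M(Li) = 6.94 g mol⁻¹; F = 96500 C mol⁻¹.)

15.3 g

Q = I·t = 33.10 A × 6420.0 s = 212500 C.
n(e⁻) = Q/F = 212500 / 96500 = 2.202 mol.
Li⁺ + e⁻ → Li, so n(Li) = n(e⁻)/1 = 2.202 mol.
m = n·M = 2.202 × 6.94 = 15.3 g.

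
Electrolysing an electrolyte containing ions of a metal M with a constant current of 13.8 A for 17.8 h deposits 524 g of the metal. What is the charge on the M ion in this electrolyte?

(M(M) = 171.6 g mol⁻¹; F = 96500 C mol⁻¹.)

Q = I·t = 13.80 A × 64080 s = 884300 C, so n(e⁻) = 884300/96500 = 9.164 mol.
n(M) deposited = 524 / 171.6 = 3.054 mol.
Electrons per atom = n(e⁻)/n(M) = 9.164 / 3.054 = 3.00 ≈ 3, so the ion is M³⁺.

+3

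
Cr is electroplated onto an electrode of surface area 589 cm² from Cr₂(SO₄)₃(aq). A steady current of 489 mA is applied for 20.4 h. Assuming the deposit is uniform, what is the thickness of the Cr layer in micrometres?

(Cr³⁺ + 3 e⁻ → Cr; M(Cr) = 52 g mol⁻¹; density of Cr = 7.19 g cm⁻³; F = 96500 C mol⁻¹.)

15.2 μm

Q = I·t = 0.4890 × 73440 = 35910 C; n(e⁻) = 0.3721 mol.
n(Cr) = n(e⁻)/3 = 0.1240 mol, so m = 0.1240 × 52 = 6.451 g.
Volume = m/ρ = 6.451 / 7.19 = 0.8972 cm³.
Thickness = V/A = 0.8972 / 589 = 0.00152 cm = 15.2 μm.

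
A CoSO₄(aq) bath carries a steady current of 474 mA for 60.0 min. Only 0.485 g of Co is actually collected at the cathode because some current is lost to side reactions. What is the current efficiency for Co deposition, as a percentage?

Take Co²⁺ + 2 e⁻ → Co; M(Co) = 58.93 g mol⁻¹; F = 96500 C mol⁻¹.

93.1 %

Q = I·t = 0.4740 × 3600.0 = 1706 C; n(e⁻) = 1706/96500 = 0.01768 mol.
Theoretical n(Co) = n(e⁻)/2 = 0.008841 mol, i.e. m_theo = 0.008841 × 58.93 = 0.5210 g.
Efficiency = m_actual / m_theo = 0.485 / 0.5210 = 93.1 %.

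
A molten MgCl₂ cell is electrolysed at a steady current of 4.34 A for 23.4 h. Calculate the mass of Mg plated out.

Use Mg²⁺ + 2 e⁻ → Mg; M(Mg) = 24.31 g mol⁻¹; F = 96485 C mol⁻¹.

46.1 g

Q = I·t = 4.340 A × 84240 s = 365600 C.
n(e⁻) = Q/F = 365600 / 96485 = 3.789 mol.
Mg²⁺ + 2 e⁻ → Mg, so n(Mg) = n(e⁻)/2 = 1.895 mol.
m = n·M = 1.895 × 24.31 = 46.1 g.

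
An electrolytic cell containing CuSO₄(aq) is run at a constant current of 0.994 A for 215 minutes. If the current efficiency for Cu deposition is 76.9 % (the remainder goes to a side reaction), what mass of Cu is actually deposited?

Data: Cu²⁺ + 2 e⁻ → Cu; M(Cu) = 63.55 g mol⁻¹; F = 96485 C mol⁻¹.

3.25 g

Q = I·t = 0.9940 × 12900 = 12820 C.
n(e⁻) = 12820/96485 = 0.1329 mol; theoretically n(Cu) = 0.1329/2 = 0.06645 mol, m_theo = 4.223 g.
At 76.9 % efficiency, m_actual = 0.769 × 4.223 = 3.25 g.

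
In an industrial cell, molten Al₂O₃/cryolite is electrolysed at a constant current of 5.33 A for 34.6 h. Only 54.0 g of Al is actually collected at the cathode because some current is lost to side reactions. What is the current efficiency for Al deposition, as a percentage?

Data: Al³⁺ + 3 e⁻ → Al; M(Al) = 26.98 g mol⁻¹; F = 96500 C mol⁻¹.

Q = I·t = 5.330 × 124560 = 663900 C; n(e⁻) = 663900/96500 = 6.880 mol.
Theoretical n(Al) = n(e⁻)/3 = 2.293 mol, i.e. m_theo = 2.293 × 26.98 = 61.87 g.
Efficiency = m_actual / m_theo = 54.0 / 61.87 = 87.3 %.

87.3 %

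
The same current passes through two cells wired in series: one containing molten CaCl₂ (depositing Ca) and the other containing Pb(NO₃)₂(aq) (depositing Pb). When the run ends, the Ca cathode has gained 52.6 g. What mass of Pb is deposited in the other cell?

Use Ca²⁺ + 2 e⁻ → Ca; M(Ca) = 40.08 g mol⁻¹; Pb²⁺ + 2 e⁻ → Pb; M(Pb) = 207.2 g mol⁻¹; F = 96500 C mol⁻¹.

272 g

n(Ca) = 52.6 / 40.08 = 1.312 mol.
Since Ca²⁺ + 2 e⁻ → Ca, n(e⁻) passed = 2 × 1.312 = 2.625 mol.
Cells in series carry the same charge, so the same 2.625 mol of electrons passes through cell 2.
Pb²⁺ + 2 e⁻ → Pb, so n(Pb) = 2.625 / 2 = 1.312 mol.
m(Pb) = 1.312 × 207.2 = 272 g.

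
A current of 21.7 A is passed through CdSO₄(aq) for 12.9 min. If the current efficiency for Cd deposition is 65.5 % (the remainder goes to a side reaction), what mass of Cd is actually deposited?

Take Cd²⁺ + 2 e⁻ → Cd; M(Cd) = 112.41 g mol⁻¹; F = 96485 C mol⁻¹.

6.41 g

Q = I·t = 21.70 × 774.00 = 16800 C.
n(e⁻) = 16800/96485 = 0.1741 mol; theoretically n(Cd) = 0.1741/2 = 0.08704 mol, m_theo = 9.784 g.
At 65.5 % efficiency, m_actual = 0.655 × 9.784 = 6.41 g.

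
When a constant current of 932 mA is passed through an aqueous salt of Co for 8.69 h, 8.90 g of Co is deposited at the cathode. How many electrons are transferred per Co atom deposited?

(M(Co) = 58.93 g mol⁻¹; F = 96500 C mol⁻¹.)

Q = I·t = 0.9320 A × 31284 s = 29160 C, so n(e⁻) = 29160/96500 = 0.3021 mol.
n(Co) deposited = 8.90 / 58.93 = 0.1510 mol.
Electrons per atom = n(e⁻)/n(Co) = 0.3021 / 0.1510 = 2.00 ≈ 2, so the ion is Co²⁺.

2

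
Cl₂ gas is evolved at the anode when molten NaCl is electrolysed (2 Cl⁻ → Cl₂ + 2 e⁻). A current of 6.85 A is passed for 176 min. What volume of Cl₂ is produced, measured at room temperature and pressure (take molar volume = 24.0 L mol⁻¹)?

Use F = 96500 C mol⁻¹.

9.00 L

Q = I·t = 6.850 A × 10560 s = 72340 C.
n(e⁻) = Q/F = 72340 / 96500 = 0.7496 mol.
2 electrons are transferred per Cl₂ molecule, so n(Cl₂) = 0.7496 / 2 = 0.3748 mol.
V = n × V_m = 0.3748 × 24.0 = 9.00 L.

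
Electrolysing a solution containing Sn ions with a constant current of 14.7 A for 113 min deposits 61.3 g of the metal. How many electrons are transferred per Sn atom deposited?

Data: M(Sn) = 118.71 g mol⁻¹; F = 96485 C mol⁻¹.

Q = I·t = 14.70 A × 6780.0 s = 99670 C, so n(e⁻) = 99670/96485 = 1.033 mol.
n(Sn) deposited = 61.3 / 118.71 = 0.5164 mol.
Electrons per atom = n(e⁻)/n(Sn) = 1.033 / 0.5164 = 2.00 ≈ 2, so the ion is Sn²⁺.

2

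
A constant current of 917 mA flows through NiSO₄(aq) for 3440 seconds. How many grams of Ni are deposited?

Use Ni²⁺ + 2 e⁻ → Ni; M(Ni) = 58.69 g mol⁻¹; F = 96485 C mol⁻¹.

0.959 g

Q = I·t = 0.9170 A × 3440.0 s = 3154 C.
n(e⁻) = Q/F = 3154 / 96485 = 0.03269 mol.
Ni²⁺ + 2 e⁻ → Ni, so n(Ni) = n(e⁻)/2 = 0.01635 mol.
m = n·M = 0.01635 × 58.69 = 0.959 g.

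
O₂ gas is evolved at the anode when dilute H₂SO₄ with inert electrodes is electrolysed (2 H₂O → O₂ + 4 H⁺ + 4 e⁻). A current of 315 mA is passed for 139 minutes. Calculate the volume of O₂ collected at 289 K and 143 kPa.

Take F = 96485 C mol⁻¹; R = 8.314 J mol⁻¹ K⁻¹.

Q = I·t = 0.3150 A × 8340.0 s = 2627 C.
n(e⁻) = Q/F = 2627 / 96485 = 0.02723 mol.
4 electrons are transferred per O₂ molecule, so n(O₂) = 0.02723 / 4 = 0.006807 mol.
V = nRT/P = (0.006807 × 8.314 × 289) / (143 × 10³ Pa) = 1.14 × 10⁻⁴ m³ = 0.114 L.

0.114 L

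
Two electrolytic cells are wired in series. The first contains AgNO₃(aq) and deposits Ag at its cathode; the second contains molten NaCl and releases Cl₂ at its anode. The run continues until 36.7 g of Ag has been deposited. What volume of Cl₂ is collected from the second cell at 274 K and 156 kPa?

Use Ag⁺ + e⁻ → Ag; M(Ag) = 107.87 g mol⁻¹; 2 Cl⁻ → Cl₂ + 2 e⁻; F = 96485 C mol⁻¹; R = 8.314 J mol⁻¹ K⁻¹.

2.48 L

n(Ag) = 36.7 / 107.87 = 0.3402 mol, so n(e⁻) = 1 × 0.3402 = 0.3402 mol.
The cells are in series, so the same 0.3402 mol of electrons passes through the second cell.
2 Cl⁻ → Cl₂ + 2 e⁻ — 2 mol e⁻ per mol Cl₂, so n(Cl₂) = 0.3402/2 = 0.1701 mol.
V = nRT/P = (0.1701 × 8.314 × 274) / (156 × 10³) = 0.00248 m³ = 2.48 L.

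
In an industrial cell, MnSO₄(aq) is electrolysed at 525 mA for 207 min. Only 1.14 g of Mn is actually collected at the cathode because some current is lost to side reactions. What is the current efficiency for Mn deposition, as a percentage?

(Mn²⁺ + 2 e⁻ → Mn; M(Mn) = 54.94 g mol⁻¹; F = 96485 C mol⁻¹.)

61.4 %

Q = I·t = 0.5250 × 12420 = 6520 C; n(e⁻) = 6520/96485 = 0.06758 mol.
Theoretical n(Mn) = n(e⁻)/2 = 0.03379 mol, i.e. m_theo = 0.03379 × 54.94 = 1.856 g.
Efficiency = m_actual / m_theo = 1.14 / 1.856 = 61.4 %.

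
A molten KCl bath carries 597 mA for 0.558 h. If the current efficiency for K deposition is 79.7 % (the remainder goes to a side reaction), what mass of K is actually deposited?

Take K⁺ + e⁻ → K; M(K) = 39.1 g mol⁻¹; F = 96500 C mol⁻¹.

0.387 g

Q = I·t = 0.5970 × 2008.8 = 1199 C.
n(e⁻) = 1199/96500 = 0.01243 mol; theoretically n(K) = 0.01243/1 = 0.01243 mol, m_theo = 0.4859 g.
At 79.7 % efficiency, m_actual = 0.797 × 0.4859 = 0.387 g.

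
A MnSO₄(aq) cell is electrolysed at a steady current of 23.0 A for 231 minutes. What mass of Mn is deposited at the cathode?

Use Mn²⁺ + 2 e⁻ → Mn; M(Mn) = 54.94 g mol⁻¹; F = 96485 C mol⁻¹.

90.8 g

Q = I·t = 23.00 A × 13860 s = 318800 C.
n(e⁻) = Q/F = 318800 / 96485 = 3.304 mol.
Mn²⁺ + 2 e⁻ → Mn, so n(Mn) = n(e⁻)/2 = 1.652 mol.
m = n·M = 1.652 × 54.94 = 90.8 g.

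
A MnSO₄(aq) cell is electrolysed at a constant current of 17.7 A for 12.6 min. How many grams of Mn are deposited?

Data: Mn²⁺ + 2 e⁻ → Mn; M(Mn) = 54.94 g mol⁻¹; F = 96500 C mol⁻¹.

3.81 g

Q = I·t = 17.70 A × 756.00 s = 13380 C.
n(e⁻) = Q/F = 13380 / 96500 = 0.1387 mol.
Mn²⁺ + 2 e⁻ → Mn, so n(Mn) = n(e⁻)/2 = 0.06933 mol.
m = n·M = 0.06933 × 54.94 = 3.81 g.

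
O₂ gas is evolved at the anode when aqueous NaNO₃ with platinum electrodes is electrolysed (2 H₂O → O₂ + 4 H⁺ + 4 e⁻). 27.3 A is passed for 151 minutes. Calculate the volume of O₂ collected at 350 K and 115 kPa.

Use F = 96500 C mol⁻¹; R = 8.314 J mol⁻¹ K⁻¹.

16.2 L

Q = I·t = 27.30 A × 9060.0 s = 247300 C.
n(e⁻) = Q/F = 247300 / 96500 = 2.563 mol.
4 electrons are transferred per O₂ molecule, so n(O₂) = 2.563 / 4 = 0.6408 mol.
V = nRT/P = (0.6408 × 8.314 × 350) / (115 × 10³ Pa) = 0.0162 m³ = 16.2 L.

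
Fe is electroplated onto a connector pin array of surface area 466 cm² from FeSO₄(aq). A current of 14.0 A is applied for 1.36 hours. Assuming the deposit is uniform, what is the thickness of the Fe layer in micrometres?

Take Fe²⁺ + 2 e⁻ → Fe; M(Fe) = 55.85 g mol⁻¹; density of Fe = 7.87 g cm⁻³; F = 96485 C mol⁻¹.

Q = I·t = 14.00 × 4896.0 = 68540 C; n(e⁻) = 0.7104 mol.
n(Fe) = n(e⁻)/2 = 0.3552 mol, so m = 0.3552 × 55.85 = 19.84 g.
Volume = m/ρ = 19.84 / 7.87 = 2.521 cm³.
Thickness = V/A = 2.521 / 466 = 0.00541 cm = 54.1 μm.

54.1 μm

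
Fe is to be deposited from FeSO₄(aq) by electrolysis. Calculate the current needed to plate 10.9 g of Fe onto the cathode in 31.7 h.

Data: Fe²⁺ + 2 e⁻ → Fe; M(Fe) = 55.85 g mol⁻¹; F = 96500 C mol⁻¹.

n(Fe) = 10.9 / 55.85 = 0.1952 mol.
n(e⁻) = 2 × 0.1952 = 0.3903 mol.
Q = n(e⁻)·F = 0.3903 × 96500 = 37670 C.
I = Q/t = 37670 / 114120 s = 0.330 A.

0.330 A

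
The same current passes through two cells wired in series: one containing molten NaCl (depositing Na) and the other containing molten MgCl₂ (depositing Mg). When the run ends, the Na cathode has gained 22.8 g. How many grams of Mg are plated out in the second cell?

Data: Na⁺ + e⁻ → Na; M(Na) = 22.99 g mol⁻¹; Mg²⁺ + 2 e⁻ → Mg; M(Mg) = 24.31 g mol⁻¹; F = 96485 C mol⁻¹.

n(Na) = 22.8 / 22.99 = 0.9917 mol.
Since Na⁺ + e⁻ → Na, n(e⁻) passed = 1 × 0.9917 = 0.9917 mol.
Cells in series carry the same charge, so the same 0.9917 mol of electrons passes through cell 2.
Mg²⁺ + 2 e⁻ → Mg, so n(Mg) = 0.9917 / 2 = 0.4959 mol.
m(Mg) = 0.4959 × 24.31 = 12.1 g.

12.1 g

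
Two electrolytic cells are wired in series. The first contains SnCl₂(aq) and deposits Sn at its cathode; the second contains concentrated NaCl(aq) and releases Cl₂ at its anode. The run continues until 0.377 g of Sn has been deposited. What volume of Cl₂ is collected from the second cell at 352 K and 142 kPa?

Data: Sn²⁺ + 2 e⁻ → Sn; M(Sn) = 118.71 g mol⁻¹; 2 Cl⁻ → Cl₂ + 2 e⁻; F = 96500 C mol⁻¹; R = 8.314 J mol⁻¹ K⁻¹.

0.0655 L

n(Sn) = 0.377 / 118.71 = 0.003176 mol, so n(e⁻) = 2 × 0.003176 = 0.006352 mol.
The cells are in series, so the same 0.006352 mol of electrons passes through the second cell.
2 Cl⁻ → Cl₂ + 2 e⁻ — 2 mol e⁻ per mol Cl₂, so n(Cl₂) = 0.006352/2 = 0.003176 mol.
V = nRT/P = (0.003176 × 8.314 × 352) / (142 × 10³) = 6.55 × 10⁻⁵ m³ = 0.0655 L.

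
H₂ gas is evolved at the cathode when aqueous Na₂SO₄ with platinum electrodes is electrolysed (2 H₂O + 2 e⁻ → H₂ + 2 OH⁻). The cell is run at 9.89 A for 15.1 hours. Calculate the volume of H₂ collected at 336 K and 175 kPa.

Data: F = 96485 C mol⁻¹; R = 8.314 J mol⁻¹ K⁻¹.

44.5 L

Q = I·t = 9.890 A × 54360 s = 537600 C.
n(e⁻) = Q/F = 537600 / 96485 = 5.572 mol.
2 electrons are transferred per H₂ molecule, so n(H₂) = 5.572 / 2 = 2.786 mol.
V = nRT/P = (2.786 × 8.314 × 336) / (175 × 10³ Pa) = 0.0445 m³ = 44.5 L.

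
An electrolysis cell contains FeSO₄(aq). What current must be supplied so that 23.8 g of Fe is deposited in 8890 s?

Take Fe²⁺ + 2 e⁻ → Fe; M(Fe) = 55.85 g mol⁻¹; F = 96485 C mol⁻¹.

n(Fe) = 23.8 / 55.85 = 0.4261 mol.
n(e⁻) = 2 × 0.4261 = 0.8523 mol.
Q = n(e⁻)·F = 0.8523 × 96485 = 82230 C.
I = Q/t = 82230 / 8890.0 s = 9.25 A.

9.25 A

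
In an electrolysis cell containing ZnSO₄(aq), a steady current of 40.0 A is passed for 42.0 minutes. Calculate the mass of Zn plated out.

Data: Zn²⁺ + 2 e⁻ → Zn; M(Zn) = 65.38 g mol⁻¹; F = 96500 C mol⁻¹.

Q = I·t = 40.00 A × 2520.0 s = 100800 C.
n(e⁻) = Q/F = 100800 / 96500 = 1.045 mol.
Zn²⁺ + 2 e⁻ → Zn, so n(Zn) = n(e⁻)/2 = 0.5223 mol.
m = n·M = 0.5223 × 65.38 = 34.1 g.

34.1 g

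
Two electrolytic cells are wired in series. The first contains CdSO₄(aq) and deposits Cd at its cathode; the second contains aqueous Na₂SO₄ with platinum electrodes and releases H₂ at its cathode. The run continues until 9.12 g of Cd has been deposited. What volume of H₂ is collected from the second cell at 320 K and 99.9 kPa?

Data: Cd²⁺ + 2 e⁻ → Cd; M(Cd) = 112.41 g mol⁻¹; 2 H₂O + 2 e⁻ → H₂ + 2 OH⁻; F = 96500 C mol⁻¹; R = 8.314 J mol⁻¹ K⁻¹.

n(Cd) = 9.12 / 112.41 = 0.08113 mol, so n(e⁻) = 2 × 0.08113 = 0.1623 mol.
The cells are in series, so the same 0.1623 mol of electrons passes through the second cell.
2 H₂O + 2 e⁻ → H₂ + 2 OH⁻ — 2 mol e⁻ per mol H₂, so n(H₂) = 0.1623/2 = 0.08113 mol.
V = nRT/P = (0.08113 × 8.314 × 320) / (99.9 × 10³) = 0.00216 m³ = 2.16 L.

2.16 L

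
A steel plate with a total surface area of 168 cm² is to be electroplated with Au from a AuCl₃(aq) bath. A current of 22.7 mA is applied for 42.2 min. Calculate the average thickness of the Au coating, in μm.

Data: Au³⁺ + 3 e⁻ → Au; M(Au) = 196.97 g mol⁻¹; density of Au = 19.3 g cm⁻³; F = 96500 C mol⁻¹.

0.121 μm

Q = I·t = 0.02270 × 2532.0 = 57.48 C; n(e⁻) = 0.0005956 mol.
n(Au) = n(e⁻)/3 = 0.0001985 mol, so m = 0.0001985 × 196.97 = 0.03911 g.
Volume = m/ρ = 0.03911 / 19.3 = 0.002026 cm³.
Thickness = V/A = 0.002026 / 168 = 1.21 × 10⁻⁵ cm = 0.121 μm.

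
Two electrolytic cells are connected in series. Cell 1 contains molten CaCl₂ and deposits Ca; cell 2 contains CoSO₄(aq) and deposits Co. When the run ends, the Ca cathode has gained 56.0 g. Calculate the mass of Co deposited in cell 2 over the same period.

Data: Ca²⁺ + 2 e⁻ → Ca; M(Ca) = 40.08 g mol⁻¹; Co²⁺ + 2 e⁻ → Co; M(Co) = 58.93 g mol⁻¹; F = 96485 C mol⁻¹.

82.3 g

n(Ca) = 56.0 / 40.08 = 1.397 mol.
Since Ca²⁺ + 2 e⁻ → Ca, n(e⁻) passed = 2 × 1.397 = 2.794 mol.
Cells in series carry the same charge, so the same 2.794 mol of electrons passes through cell 2.
Co²⁺ + 2 e⁻ → Co, so n(Co) = 2.794 / 2 = 1.397 mol.
m(Co) = 1.397 × 58.93 = 82.3 g.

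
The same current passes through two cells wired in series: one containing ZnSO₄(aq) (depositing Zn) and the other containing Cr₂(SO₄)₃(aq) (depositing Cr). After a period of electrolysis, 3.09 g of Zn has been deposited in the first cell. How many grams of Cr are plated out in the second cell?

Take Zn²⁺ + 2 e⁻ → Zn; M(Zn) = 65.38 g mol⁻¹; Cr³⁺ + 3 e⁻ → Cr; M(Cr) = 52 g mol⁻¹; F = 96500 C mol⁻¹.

1.64 g

n(Zn) = 3.09 / 65.38 = 0.04726 mol.
Since Zn²⁺ + 2 e⁻ → Zn, n(e⁻) passed = 2 × 0.04726 = 0.09452 mol.
Cells in series carry the same charge, so the same 0.09452 mol of electrons passes through cell 2.
Cr³⁺ + 3 e⁻ → Cr, so n(Cr) = 0.09452 / 3 = 0.03151 mol.
m(Cr) = 0.03151 × 52 = 1.64 g.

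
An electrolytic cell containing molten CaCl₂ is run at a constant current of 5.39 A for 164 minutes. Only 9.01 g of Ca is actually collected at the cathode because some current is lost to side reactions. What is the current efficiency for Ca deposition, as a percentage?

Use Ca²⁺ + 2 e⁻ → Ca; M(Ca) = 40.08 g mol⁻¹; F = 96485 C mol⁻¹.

Q = I·t = 5.390 × 9840.0 = 53040 C; n(e⁻) = 53040/96485 = 0.5497 mol.
Theoretical n(Ca) = n(e⁻)/2 = 0.2748 mol, i.e. m_theo = 0.2748 × 40.08 = 11.02 g.
Efficiency = m_actual / m_theo = 9.01 / 11.02 = 81.8 %.

81.8 %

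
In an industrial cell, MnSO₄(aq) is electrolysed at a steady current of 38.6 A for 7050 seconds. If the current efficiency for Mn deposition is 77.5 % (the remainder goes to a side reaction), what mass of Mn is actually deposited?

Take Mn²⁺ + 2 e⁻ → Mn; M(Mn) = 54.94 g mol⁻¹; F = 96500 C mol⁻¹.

Q = I·t = 38.60 × 7050.0 = 272100 C.
n(e⁻) = 272100/96500 = 2.820 mol; theoretically n(Mn) = 2.820/2 = 1.410 mol, m_theo = 77.47 g.
At 77.5 % efficiency, m_actual = 0.775 × 77.47 = 60.0 g.

60.0 g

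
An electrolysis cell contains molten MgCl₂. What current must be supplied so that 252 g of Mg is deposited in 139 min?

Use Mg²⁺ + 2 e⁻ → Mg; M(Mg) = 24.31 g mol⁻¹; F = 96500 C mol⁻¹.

240 A

n(Mg) = 252 / 24.31 = 10.37 mol.
n(e⁻) = 2 × 10.37 = 20.73 mol.
Q = n(e⁻)·F = 20.73 × 96500 = 2001000 C.
I = Q/t = 2001000 / 8340.0 s = 240 A.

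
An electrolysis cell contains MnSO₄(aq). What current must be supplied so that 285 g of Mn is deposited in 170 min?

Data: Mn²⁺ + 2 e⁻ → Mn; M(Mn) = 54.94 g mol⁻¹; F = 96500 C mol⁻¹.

98.2 A

n(Mn) = 285 / 54.94 = 5.187 mol.
n(e⁻) = 2 × 5.187 = 10.37 mol.
Q = n(e⁻)·F = 10.37 × 96500 = 1001000 C.
I = Q/t = 1001000 / 10200 s = 98.2 A.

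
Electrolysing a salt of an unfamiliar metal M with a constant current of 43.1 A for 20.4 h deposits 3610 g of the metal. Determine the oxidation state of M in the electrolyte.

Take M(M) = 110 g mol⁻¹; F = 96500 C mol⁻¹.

Q = I·t = 43.10 A × 73440 s = 3165000 C, so n(e⁻) = 3165000/96500 = 32.80 mol.
n(M) deposited = 3610 / 110 = 32.82 mol.
Electrons per atom = n(e⁻)/n(M) = 32.80 / 32.82 = 0.999 ≈ 1, so the ion is M⁺.

+1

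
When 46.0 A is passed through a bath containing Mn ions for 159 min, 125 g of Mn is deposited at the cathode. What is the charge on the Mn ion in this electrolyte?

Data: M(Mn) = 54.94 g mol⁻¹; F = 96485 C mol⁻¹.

+2

Q = I·t = 46.00 A × 9540.0 s = 438800 C, so n(e⁻) = 438800/96485 = 4.548 mol.
n(Mn) deposited = 125 / 54.94 = 2.275 mol.
Electrons per atom = n(e⁻)/n(Mn) = 4.548 / 2.275 = 2.00 ≈ 2, so the ion is Mn²⁺.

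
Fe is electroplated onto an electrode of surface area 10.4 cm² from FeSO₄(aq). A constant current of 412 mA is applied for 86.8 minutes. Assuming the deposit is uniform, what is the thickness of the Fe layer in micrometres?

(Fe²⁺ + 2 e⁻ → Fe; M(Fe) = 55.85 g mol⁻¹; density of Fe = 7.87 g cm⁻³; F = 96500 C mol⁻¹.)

Q = I·t = 0.4120 × 5208.0 = 2146 C; n(e⁻) = 0.02224 mol.
n(Fe) = n(e⁻)/2 = 0.01112 mol, so m = 0.01112 × 55.85 = 0.6209 g.
Volume = m/ρ = 0.6209 / 7.87 = 0.07890 cm³.
Thickness = V/A = 0.07890 / 10.4 = 0.00759 cm = 75.9 μm.

75.9 μm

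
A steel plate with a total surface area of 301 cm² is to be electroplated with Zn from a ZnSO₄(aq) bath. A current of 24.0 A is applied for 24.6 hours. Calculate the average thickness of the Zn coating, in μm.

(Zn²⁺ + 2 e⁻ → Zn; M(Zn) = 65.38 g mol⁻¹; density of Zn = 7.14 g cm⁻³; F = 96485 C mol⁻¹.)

3350 μm

Q = I·t = 24.00 × 88560 = 2125000 C; n(e⁻) = 22.03 mol.
n(Zn) = n(e⁻)/2 = 11.01 mol, so m = 11.01 × 65.38 = 720.1 g.
Volume = m/ρ = 720.1 / 7.14 = 100.9 cm³.
Thickness = V/A = 100.9 / 301 = 0.335 cm = 3350 μm.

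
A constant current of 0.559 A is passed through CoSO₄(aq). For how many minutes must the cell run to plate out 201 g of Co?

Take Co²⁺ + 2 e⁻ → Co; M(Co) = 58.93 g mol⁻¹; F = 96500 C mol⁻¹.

19600 min

n(Co) = m/M = 201 / 58.93 = 3.411 mol.
Each Co atom requires 2 electrons, so n(e⁻) = 2 × 3.411 = 6.822 mol.
Q = n(e⁻)·F = 6.822 × 96500 = 658300 C.
t = Q/I = 658300 / 0.5590 A = 1178000 s = 19600 min.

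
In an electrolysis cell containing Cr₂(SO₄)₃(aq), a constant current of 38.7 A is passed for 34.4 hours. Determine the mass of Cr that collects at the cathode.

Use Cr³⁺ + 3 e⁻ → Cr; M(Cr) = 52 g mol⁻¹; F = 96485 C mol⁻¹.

Q = I·t = 38.70 A × 123840 s = 4793000 C.
n(e⁻) = Q/F = 4793000 / 96485 = 49.67 mol.
Cr³⁺ + 3 e⁻ → Cr, so n(Cr) = n(e⁻)/3 = 16.56 mol.
m = n·M = 16.56 × 52 = 861 g.

861 g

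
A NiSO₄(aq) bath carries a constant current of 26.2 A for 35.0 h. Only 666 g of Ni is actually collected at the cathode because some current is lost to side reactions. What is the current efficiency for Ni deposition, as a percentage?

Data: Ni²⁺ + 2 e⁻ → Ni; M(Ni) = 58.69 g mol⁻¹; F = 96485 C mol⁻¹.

Q = I·t = 26.20 × 126000 = 3301000 C; n(e⁻) = 3301000/96485 = 34.21 mol.
Theoretical n(Ni) = n(e⁻)/2 = 17.11 mol, i.e. m_theo = 17.11 × 58.69 = 1004 g.
Efficiency = m_actual / m_theo = 666 / 1004 = 66.3 %.

66.3 %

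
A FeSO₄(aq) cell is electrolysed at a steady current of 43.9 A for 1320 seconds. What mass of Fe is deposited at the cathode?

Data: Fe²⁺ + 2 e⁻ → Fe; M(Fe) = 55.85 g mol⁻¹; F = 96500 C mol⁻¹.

Q = I·t = 43.90 A × 1320.0 s = 57950 C.
n(e⁻) = Q/F = 57950 / 96500 = 0.6005 mol.
Fe²⁺ + 2 e⁻ → Fe, so n(Fe) = n(e⁻)/2 = 0.3002 mol.
m = n·M = 0.3002 × 55.85 = 16.8 g.

16.8 g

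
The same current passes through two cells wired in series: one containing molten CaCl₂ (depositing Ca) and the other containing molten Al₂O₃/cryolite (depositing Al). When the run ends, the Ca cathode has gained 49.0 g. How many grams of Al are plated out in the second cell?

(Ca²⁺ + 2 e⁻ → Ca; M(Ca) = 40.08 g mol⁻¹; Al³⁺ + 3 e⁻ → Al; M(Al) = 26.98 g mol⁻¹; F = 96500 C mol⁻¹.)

n(Ca) = 49.0 / 40.08 = 1.223 mol.
Since Ca²⁺ + 2 e⁻ → Ca, n(e⁻) passed = 2 × 1.223 = 2.445 mol.
Cells in series carry the same charge, so the same 2.445 mol of electrons passes through cell 2.
Al³⁺ + 3 e⁻ → Al, so n(Al) = 2.445 / 3 = 0.8150 mol.
m(Al) = 0.8150 × 26.98 = 22.0 g.

22.0 g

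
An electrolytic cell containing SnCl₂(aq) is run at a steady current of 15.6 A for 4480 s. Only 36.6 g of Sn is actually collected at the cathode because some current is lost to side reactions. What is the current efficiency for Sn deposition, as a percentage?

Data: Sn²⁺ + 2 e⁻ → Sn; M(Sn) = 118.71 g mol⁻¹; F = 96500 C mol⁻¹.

Q = I·t = 15.60 × 4480.0 = 69890 C; n(e⁻) = 69890/96500 = 0.7242 mol.
Theoretical n(Sn) = n(e⁻)/2 = 0.3621 mol, i.e. m_theo = 0.3621 × 118.71 = 42.99 g.
Efficiency = m_actual / m_theo = 36.6 / 42.99 = 85.1 %.

85.1 %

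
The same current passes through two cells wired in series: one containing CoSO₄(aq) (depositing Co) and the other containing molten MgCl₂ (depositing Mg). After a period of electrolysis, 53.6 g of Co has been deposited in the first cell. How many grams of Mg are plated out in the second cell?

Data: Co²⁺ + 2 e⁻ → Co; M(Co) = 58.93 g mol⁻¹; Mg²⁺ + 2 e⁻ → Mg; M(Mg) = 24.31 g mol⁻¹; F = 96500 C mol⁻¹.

22.1 g

n(Co) = 53.6 / 58.93 = 0.9096 mol.
Since Co²⁺ + 2 e⁻ → Co, n(e⁻) passed = 2 × 0.9096 = 1.819 mol.
Cells in series carry the same charge, so the same 1.819 mol of electrons passes through cell 2.
Mg²⁺ + 2 e⁻ → Mg, so n(Mg) = 1.819 / 2 = 0.9096 mol.
m(Mg) = 0.9096 × 24.31 = 22.1 g.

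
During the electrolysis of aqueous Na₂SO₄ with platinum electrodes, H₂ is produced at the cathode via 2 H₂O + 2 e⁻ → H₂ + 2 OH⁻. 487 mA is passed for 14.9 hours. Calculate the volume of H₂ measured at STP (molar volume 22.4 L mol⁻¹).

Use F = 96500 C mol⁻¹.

Q = I·t = 0.4870 A × 53640 s = 26120 C.
n(e⁻) = Q/F = 26120 / 96500 = 0.2707 mol.
2 electrons are transferred per H₂ molecule, so n(H₂) = 0.2707 / 2 = 0.1354 mol.
V = n × V_m = 0.1354 × 22.4 = 3.03 L.

3.03 L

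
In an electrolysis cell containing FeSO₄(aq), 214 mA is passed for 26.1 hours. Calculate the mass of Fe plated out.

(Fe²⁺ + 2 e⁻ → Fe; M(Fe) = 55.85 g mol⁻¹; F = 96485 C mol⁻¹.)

Q = I·t = 0.2140 A × 93960 s = 20110 C.
n(e⁻) = Q/F = 20110 / 96485 = 0.2084 mol.
Fe²⁺ + 2 e⁻ → Fe, so n(Fe) = n(e⁻)/2 = 0.1042 mol.
m = n·M = 0.1042 × 55.85 = 5.82 g.

5.82 g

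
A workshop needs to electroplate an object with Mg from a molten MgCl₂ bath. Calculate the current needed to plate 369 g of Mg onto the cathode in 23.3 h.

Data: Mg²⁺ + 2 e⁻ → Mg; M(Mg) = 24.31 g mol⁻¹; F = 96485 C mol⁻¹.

34.9 A

n(Mg) = 369 / 24.31 = 15.18 mol.
n(e⁻) = 2 × 15.18 = 30.36 mol.
Q = n(e⁻)·F = 30.36 × 96485 = 2929000 C.
I = Q/t = 2929000 / 83880 s = 34.9 A.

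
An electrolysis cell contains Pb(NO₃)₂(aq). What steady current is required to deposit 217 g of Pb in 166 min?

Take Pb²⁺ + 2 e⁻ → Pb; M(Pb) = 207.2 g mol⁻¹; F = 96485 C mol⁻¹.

n(Pb) = 217 / 207.2 = 1.047 mol.
n(e⁻) = 2 × 1.047 = 2.095 mol.
Q = n(e⁻)·F = 2.095 × 96485 = 202100 C.
I = Q/t = 202100 / 9960.0 s = 20.3 A.

20.3 A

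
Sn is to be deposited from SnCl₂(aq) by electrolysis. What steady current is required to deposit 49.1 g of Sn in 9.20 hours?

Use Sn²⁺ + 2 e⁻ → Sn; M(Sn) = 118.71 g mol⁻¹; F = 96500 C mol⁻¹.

n(Sn) = 49.1 / 118.71 = 0.4136 mol.
n(e⁻) = 2 × 0.4136 = 0.8272 mol.
Q = n(e⁻)·F = 0.8272 × 96500 = 79830 C.
I = Q/t = 79830 / 33120 s = 2.41 A.

2.41 A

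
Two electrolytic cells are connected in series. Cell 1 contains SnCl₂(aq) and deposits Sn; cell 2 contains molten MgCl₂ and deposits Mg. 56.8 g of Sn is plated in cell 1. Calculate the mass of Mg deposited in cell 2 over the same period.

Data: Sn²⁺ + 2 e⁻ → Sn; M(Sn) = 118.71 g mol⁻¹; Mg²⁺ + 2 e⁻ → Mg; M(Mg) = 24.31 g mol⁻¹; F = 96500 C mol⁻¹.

11.6 g

n(Sn) = 56.8 / 118.71 = 0.4785 mol.
Since Sn²⁺ + 2 e⁻ → Sn, n(e⁻) passed = 2 × 0.4785 = 0.9570 mol.
Cells in series carry the same charge, so the same 0.9570 mol of electrons passes through cell 2.
Mg²⁺ + 2 e⁻ → Mg, so n(Mg) = 0.9570 / 2 = 0.4785 mol.
m(Mg) = 0.4785 × 24.31 = 11.6 g.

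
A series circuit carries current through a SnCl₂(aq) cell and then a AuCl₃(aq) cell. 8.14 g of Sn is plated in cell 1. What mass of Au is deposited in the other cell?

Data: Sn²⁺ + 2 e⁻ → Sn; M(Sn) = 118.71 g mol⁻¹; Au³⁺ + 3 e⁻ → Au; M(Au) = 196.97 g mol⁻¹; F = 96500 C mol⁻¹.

n(Sn) = 8.14 / 118.71 = 0.06857 mol.
Since Sn²⁺ + 2 e⁻ → Sn, n(e⁻) passed = 2 × 0.06857 = 0.1371 mol.
Cells in series carry the same charge, so the same 0.1371 mol of electrons passes through cell 2.
Au³⁺ + 3 e⁻ → Au, so n(Au) = 0.1371 / 3 = 0.04571 mol.
m(Au) = 0.04571 × 196.97 = 9.00 g.

9.00 g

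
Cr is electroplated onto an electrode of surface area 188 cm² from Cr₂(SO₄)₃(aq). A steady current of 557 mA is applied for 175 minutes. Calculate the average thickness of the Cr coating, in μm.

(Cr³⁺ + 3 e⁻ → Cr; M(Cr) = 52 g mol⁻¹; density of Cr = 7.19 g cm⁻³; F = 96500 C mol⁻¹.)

7.77 μm

Q = I·t = 0.5570 × 10500 = 5849 C; n(e⁻) = 0.06061 mol.
n(Cr) = n(e⁻)/3 = 0.02020 mol, so m = 0.02020 × 52 = 1.051 g.
Volume = m/ρ = 1.051 / 7.19 = 0.1461 cm³.
Thickness = V/A = 0.1461 / 188 = 7.77 × 10⁻⁴ cm = 7.77 μm.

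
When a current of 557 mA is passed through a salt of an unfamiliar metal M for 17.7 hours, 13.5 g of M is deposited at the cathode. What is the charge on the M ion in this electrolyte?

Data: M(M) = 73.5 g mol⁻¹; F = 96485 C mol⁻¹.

Q = I·t = 0.5570 A × 63720 s = 35490 C, so n(e⁻) = 35490/96485 = 0.3679 mol.
n(M) deposited = 13.5 / 73.5 = 0.1837 mol.
Electrons per atom = n(e⁻)/n(M) = 0.3679 / 0.1837 = 2.00 ≈ 2, so the ion is M²⁺.

+2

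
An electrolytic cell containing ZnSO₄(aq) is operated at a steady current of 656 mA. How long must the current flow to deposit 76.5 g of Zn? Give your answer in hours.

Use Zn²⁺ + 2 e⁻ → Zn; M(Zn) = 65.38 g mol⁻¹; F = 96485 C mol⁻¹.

95.6 h

n(Zn) = m/M = 76.5 / 65.38 = 1.170 mol.
Each Zn atom requires 2 electrons, so n(e⁻) = 2 × 1.170 = 2.340 mol.
Q = n(e⁻)·F = 2.340 × 96485 = 225800 C.
t = Q/I = 225800 / 0.6560 A = 344200 s = 95.6 h.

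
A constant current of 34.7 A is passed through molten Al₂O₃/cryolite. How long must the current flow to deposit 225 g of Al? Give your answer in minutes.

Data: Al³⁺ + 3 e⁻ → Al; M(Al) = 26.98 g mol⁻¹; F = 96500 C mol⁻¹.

n(Al) = m/M = 225 / 26.98 = 8.340 mol.
Each Al atom requires 3 electrons, so n(e⁻) = 3 × 8.340 = 25.02 mol.
Q = n(e⁻)·F = 25.02 × 96500 = 2414000 C.
t = Q/I = 2414000 / 34.70 A = 69580 s = 1160 min.

1160 min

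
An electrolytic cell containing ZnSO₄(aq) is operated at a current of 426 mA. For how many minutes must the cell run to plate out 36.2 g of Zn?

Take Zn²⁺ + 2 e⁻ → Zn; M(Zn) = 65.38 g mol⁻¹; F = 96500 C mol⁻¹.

4180 min

n(Zn) = m/M = 36.2 / 65.38 = 0.5537 mol.
Each Zn atom requires 2 electrons, so n(e⁻) = 2 × 0.5537 = 1.107 mol.
Q = n(e⁻)·F = 1.107 × 96500 = 106900 C.
t = Q/I = 106900 / 0.4260 A = 250800 s = 4180 min.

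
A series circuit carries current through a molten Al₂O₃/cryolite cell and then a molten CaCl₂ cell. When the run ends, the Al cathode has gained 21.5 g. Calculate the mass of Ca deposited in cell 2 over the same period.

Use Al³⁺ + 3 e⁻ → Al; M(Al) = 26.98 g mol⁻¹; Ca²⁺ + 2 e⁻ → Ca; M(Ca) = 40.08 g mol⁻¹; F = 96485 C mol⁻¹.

n(Al) = 21.5 / 26.98 = 0.7969 mol.
Since Al³⁺ + 3 e⁻ → Al, n(e⁻) passed = 3 × 0.7969 = 2.391 mol.
Cells in series carry the same charge, so the same 2.391 mol of electrons passes through cell 2.
Ca²⁺ + 2 e⁻ → Ca, so n(Ca) = 2.391 / 2 = 1.195 mol.
m(Ca) = 1.195 × 40.08 = 47.9 g.

47.9 g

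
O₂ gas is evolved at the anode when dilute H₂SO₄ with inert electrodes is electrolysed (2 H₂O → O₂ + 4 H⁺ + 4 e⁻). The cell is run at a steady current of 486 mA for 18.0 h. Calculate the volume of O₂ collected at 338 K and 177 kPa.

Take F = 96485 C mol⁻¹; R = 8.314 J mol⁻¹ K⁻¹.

1.30 L

Q = I·t = 0.4860 A × 64800 s = 31490 C.
n(e⁻) = Q/F = 31490 / 96485 = 0.3264 mol.
4 electrons are transferred per O₂ molecule, so n(O₂) = 0.3264 / 4 = 0.08160 mol.
V = nRT/P = (0.08160 × 8.314 × 338) / (177 × 10³ Pa) = 0.00130 m³ = 1.30 L.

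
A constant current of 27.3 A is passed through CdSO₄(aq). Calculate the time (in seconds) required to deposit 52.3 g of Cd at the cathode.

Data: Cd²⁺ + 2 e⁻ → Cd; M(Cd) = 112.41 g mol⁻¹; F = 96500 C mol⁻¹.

3290 s

n(Cd) = m/M = 52.3 / 112.41 = 0.4653 mol.
Each Cd atom requires 2 electrons, so n(e⁻) = 2 × 0.4653 = 0.9305 mol.
Q = n(e⁻)·F = 0.9305 × 96500 = 89800 C.
t = Q/I = 89800 / 27.30 A = 3289 s.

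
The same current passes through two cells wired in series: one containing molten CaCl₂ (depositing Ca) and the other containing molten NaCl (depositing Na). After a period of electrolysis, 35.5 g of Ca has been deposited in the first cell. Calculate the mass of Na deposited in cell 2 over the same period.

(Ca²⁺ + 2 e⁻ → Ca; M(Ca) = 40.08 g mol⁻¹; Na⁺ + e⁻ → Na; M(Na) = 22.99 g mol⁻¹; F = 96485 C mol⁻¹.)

40.7 g

n(Ca) = 35.5 / 40.08 = 0.8857 mol.
Since Ca²⁺ + 2 e⁻ → Ca, n(e⁻) passed = 2 × 0.8857 = 1.771 mol.
Cells in series carry the same charge, so the same 1.771 mol of electrons passes through cell 2.
Na⁺ + e⁻ → Na, so n(Na) = 1.771 / 1 = 1.771 mol.
m(Na) = 1.771 × 22.99 = 40.7 g.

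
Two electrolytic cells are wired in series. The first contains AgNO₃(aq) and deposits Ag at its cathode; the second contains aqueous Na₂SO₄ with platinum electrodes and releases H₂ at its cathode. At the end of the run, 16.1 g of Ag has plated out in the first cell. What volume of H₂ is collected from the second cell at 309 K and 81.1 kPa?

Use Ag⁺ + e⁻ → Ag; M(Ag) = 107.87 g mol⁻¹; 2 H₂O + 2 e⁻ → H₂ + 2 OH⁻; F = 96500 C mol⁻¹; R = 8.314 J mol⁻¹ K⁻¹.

n(Ag) = 16.1 / 107.87 = 0.1493 mol, so n(e⁻) = 1 × 0.1493 = 0.1493 mol.
The cells are in series, so the same 0.1493 mol of electrons passes through the second cell.
2 H₂O + 2 e⁻ → H₂ + 2 OH⁻ — 2 mol e⁻ per mol H₂, so n(H₂) = 0.1493/2 = 0.07463 mol.
V = nRT/P = (0.07463 × 8.314 × 309) / (81.1 × 10³) = 0.00236 m³ = 2.36 L.

2.36 L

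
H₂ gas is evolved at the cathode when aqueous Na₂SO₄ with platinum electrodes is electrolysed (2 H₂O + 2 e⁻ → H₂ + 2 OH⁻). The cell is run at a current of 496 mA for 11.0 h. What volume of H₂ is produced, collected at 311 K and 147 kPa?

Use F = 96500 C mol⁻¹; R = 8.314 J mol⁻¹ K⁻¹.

1.79 L

Q = I·t = 0.4960 A × 39600 s = 19640 C.
n(e⁻) = Q/F = 19640 / 96500 = 0.2035 mol.
2 electrons are transferred per H₂ molecule, so n(H₂) = 0.2035 / 2 = 0.1018 mol.
V = nRT/P = (0.1018 × 8.314 × 311) / (147 × 10³ Pa) = 0.00179 m³ = 1.79 L.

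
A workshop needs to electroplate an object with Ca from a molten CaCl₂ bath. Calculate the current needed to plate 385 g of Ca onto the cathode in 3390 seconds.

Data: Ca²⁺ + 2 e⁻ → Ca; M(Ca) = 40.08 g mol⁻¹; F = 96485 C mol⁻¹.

n(Ca) = 385 / 40.08 = 9.606 mol.
n(e⁻) = 2 × 9.606 = 19.21 mol.
Q = n(e⁻)·F = 19.21 × 96485 = 1854000 C.
I = Q/t = 1854000 / 3390.0 s = 547 A.

547 A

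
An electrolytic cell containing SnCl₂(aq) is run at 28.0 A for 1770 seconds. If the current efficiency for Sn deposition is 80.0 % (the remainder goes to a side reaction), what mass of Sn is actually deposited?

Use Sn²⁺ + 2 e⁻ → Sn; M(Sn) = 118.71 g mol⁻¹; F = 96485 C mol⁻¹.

24.4 g

Q = I·t = 28.00 × 1770.0 = 49560 C.
n(e⁻) = 49560/96485 = 0.5137 mol; theoretically n(Sn) = 0.5137/2 = 0.2568 mol, m_theo = 30.49 g.
At 80.0 % efficiency, m_actual = 0.800 × 30.49 = 24.4 g.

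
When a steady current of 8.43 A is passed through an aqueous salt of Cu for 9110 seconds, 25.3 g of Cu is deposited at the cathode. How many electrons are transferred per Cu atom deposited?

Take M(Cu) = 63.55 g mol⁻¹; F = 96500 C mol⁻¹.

2

Q = I·t = 8.430 A × 9110.0 s = 76800 C, so n(e⁻) = 76800/96500 = 0.7958 mol.
n(Cu) deposited = 25.3 / 63.55 = 0.3981 mol.
Electrons per atom = n(e⁻)/n(Cu) = 0.7958 / 0.3981 = 2.00 ≈ 2, so the ion is Cu²⁺.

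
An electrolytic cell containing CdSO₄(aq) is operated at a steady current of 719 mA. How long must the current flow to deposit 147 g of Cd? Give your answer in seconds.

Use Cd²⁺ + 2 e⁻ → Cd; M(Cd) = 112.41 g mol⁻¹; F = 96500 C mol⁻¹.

n(Cd) = m/M = 147 / 112.41 = 1.308 mol.
Each Cd atom requires 2 electrons, so n(e⁻) = 2 × 1.308 = 2.615 mol.
Q = n(e⁻)·F = 2.615 × 96500 = 252400 C.
t = Q/I = 252400 / 0.7190 A = 351000 s.

3.51 × 10⁵ s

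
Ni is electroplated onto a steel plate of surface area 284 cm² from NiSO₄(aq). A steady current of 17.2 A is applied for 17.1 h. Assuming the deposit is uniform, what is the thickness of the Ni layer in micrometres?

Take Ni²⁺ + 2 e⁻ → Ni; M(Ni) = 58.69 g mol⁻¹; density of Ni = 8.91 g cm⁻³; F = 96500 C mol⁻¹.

Q = I·t = 17.20 × 61560 = 1059000 C; n(e⁻) = 10.97 mol.
n(Ni) = n(e⁻)/2 = 5.486 mol, so m = 5.486 × 58.69 = 322.0 g.
Volume = m/ρ = 322.0 / 8.91 = 36.14 cm³.
Thickness = V/A = 36.14 / 284 = 0.127 cm = 1270 μm.

1270 μm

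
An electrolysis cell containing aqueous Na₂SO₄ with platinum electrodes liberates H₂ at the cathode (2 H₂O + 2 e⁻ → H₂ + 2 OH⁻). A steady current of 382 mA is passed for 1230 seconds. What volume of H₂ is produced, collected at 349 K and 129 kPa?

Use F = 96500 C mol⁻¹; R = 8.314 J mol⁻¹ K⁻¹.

0.0548 L

Q = I·t = 0.3820 A × 1230.0 s = 469.9 C.
n(e⁻) = Q/F = 469.9 / 96500 = 0.004869 mol.
2 electrons are transferred per H₂ molecule, so n(H₂) = 0.004869 / 2 = 0.002435 mol.
V = nRT/P = (0.002435 × 8.314 × 349) / (129 × 10³ Pa) = 5.48 × 10⁻⁵ m³ = 0.0548 L.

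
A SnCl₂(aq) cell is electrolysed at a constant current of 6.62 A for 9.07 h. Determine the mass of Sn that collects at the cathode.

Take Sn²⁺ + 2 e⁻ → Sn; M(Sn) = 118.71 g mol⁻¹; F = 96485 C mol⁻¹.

133 g

Q = I·t = 6.620 A × 32652 s = 216200 C.
n(e⁻) = Q/F = 216200 / 96485 = 2.240 mol.
Sn²⁺ + 2 e⁻ → Sn, so n(Sn) = n(e⁻)/2 = 1.120 mol.
m = n·M = 1.120 × 118.71 = 133 g.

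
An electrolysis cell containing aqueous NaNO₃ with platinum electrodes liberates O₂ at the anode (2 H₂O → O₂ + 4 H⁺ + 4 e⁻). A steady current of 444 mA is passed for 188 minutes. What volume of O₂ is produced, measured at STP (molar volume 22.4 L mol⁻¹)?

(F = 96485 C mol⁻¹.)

0.291 L

Q = I·t = 0.4440 A × 11280 s = 5008 C.
n(e⁻) = Q/F = 5008 / 96485 = 0.05191 mol.
4 electrons are transferred per O₂ molecule, so n(O₂) = 0.05191 / 4 = 0.01298 mol.
V = n × V_m = 0.01298 × 22.4 = 0.291 L.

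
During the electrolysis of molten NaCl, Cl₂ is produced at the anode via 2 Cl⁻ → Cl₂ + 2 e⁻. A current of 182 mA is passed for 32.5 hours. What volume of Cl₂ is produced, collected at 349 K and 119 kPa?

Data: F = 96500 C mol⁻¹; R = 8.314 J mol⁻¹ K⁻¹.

2.69 L

Q = I·t = 0.1820 A × 117000 s = 21290 C.
n(e⁻) = Q/F = 21290 / 96500 = 0.2207 mol.
2 electrons are transferred per Cl₂ molecule, so n(Cl₂) = 0.2207 / 2 = 0.1103 mol.
V = nRT/P = (0.1103 × 8.314 × 349) / (119 × 10³ Pa) = 0.00269 m³ = 2.69 L.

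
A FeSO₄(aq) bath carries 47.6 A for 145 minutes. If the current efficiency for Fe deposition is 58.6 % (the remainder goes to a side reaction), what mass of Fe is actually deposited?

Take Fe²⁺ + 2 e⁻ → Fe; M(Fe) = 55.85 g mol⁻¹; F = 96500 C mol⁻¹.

Q = I·t = 47.60 × 8700.0 = 414100 C.
n(e⁻) = 414100/96500 = 4.291 mol; theoretically n(Fe) = 4.291/2 = 2.146 mol, m_theo = 119.8 g.
At 58.6 % efficiency, m_actual = 0.586 × 119.8 = 70.2 g.

70.2 g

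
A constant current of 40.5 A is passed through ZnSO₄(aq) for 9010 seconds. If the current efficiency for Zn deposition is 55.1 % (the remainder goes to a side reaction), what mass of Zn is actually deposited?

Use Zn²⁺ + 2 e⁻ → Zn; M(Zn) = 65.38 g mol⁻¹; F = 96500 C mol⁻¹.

Q = I·t = 40.50 × 9010.0 = 364900 C.
n(e⁻) = 364900/96500 = 3.781 mol; theoretically n(Zn) = 3.781/2 = 1.891 mol, m_theo = 123.6 g.
At 55.1 % efficiency, m_actual = 0.551 × 123.6 = 68.1 g.

68.1 g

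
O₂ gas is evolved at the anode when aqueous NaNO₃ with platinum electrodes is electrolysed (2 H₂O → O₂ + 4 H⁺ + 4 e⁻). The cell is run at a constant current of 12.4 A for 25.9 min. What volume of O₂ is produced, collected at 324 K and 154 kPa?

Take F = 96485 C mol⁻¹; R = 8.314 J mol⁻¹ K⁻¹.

0.873 L

Q = I·t = 12.40 A × 1554.0 s = 19270 C.
n(e⁻) = Q/F = 19270 / 96485 = 0.1997 mol.
4 electrons are transferred per O₂ molecule, so n(O₂) = 0.1997 / 4 = 0.04993 mol.
V = nRT/P = (0.04993 × 8.314 × 324) / (154 × 10³ Pa) = 8.73 × 10⁻⁴ m³ = 0.873 L.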